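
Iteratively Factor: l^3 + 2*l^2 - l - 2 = (l - 1)*(l^2 + 3*l + 2) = (l - 1)*(l + 2)*(l + 1)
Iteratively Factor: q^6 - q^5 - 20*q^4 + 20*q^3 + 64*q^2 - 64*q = (q)*(q^5 - q^4 - 20*q^3 + 20*q^2 + 64*q - 64) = q*(q + 4)*(q^4 - 5*q^3 + 20*q - 16) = q*(q + 2)*(q + 4)*(q^3 - 7*q^2 + 14*q - 8) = q*(q - 1)*(q + 2)*(q + 4)*(q^2 - 6*q + 8) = q*(q - 4)*(q - 1)*(q + 2)*(q + 4)*(q - 2)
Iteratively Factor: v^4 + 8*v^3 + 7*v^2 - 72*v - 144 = (v - 3)*(v^3 + 11*v^2 + 40*v + 48) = (v - 3)*(v + 4)*(v^2 + 7*v + 12) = (v - 3)*(v + 3)*(v + 4)*(v + 4)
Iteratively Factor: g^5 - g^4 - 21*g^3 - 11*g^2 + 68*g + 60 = (g + 2)*(g^4 - 3*g^3 - 15*g^2 + 19*g + 30) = (g + 1)*(g + 2)*(g^3 - 4*g^2 - 11*g + 30) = (g - 2)*(g + 1)*(g + 2)*(g^2 - 2*g - 15) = (g - 5)*(g - 2)*(g + 1)*(g + 2)*(g + 3)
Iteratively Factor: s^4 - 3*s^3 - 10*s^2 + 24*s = (s)*(s^3 - 3*s^2 - 10*s + 24) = s*(s - 2)*(s^2 - s - 12) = s*(s - 2)*(s + 3)*(s - 4)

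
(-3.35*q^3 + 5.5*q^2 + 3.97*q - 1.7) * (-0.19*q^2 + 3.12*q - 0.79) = 0.6365*q^5 - 11.497*q^4 + 19.0522*q^3 + 8.3644*q^2 - 8.4403*q + 1.343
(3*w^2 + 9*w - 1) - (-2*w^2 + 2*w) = 5*w^2 + 7*w - 1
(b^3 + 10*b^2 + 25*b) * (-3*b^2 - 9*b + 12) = -3*b^5 - 39*b^4 - 153*b^3 - 105*b^2 + 300*b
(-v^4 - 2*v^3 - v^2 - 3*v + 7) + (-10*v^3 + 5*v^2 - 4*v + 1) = -v^4 - 12*v^3 + 4*v^2 - 7*v + 8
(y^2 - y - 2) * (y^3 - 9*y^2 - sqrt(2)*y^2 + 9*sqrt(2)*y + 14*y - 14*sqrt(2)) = y^5 - 10*y^4 - sqrt(2)*y^4 + 10*sqrt(2)*y^3 + 21*y^3 - 21*sqrt(2)*y^2 + 4*y^2 - 28*y - 4*sqrt(2)*y + 28*sqrt(2)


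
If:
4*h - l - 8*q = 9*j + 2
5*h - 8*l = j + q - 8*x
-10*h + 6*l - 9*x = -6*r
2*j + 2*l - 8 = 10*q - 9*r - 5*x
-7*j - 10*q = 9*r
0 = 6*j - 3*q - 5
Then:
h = 70073/161127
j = 84538/161127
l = -7052/161127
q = -99469/161127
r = 134308/483381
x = -52714/161127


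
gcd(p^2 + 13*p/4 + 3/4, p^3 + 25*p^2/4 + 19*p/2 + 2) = p + 1/4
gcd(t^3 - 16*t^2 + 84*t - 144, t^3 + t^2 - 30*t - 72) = t - 6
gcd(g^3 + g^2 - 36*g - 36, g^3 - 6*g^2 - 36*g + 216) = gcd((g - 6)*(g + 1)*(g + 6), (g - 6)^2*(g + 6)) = g^2 - 36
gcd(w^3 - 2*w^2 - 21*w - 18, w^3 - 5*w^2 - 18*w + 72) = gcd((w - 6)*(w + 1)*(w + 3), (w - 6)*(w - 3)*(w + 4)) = w - 6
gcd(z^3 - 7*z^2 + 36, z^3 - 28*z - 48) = z^2 - 4*z - 12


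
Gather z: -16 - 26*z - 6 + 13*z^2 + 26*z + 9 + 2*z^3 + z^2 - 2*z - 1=2*z^3 + 14*z^2 - 2*z - 14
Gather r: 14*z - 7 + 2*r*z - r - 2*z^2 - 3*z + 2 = r*(2*z - 1) - 2*z^2 + 11*z - 5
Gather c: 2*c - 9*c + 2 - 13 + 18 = 7 - 7*c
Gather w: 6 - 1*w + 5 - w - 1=10 - 2*w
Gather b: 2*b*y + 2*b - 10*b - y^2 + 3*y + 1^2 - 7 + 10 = b*(2*y - 8) - y^2 + 3*y + 4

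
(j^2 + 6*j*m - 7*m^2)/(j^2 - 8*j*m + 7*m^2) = (j + 7*m)/(j - 7*m)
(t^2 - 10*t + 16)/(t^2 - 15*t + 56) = (t - 2)/(t - 7)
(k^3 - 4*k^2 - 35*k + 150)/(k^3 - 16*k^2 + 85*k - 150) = (k + 6)/(k - 6)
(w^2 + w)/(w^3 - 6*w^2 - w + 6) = w/(w^2 - 7*w + 6)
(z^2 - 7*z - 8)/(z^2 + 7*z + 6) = (z - 8)/(z + 6)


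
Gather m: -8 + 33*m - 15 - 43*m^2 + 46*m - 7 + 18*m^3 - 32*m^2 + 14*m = 18*m^3 - 75*m^2 + 93*m - 30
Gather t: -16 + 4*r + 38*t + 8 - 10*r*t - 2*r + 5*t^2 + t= 2*r + 5*t^2 + t*(39 - 10*r) - 8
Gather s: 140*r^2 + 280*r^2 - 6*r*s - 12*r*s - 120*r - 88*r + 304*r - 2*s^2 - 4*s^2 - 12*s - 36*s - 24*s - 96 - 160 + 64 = 420*r^2 + 96*r - 6*s^2 + s*(-18*r - 72) - 192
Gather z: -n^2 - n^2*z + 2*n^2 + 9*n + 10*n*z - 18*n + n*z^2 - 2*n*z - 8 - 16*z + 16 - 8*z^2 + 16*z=n^2 - 9*n + z^2*(n - 8) + z*(-n^2 + 8*n) + 8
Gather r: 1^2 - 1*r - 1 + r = 0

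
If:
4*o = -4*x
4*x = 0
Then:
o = 0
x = 0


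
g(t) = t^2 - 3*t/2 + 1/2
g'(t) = 2*t - 3/2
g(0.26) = 0.18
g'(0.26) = -0.98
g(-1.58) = 5.37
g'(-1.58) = -4.66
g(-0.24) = 0.92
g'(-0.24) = -1.98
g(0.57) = -0.03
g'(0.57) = -0.36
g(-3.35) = 16.75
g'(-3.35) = -8.20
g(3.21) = 5.99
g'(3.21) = 4.92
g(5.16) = 19.39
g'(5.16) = 8.82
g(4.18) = 11.70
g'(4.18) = 6.86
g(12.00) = 126.50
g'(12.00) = 22.50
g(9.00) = 68.00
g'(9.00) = 16.50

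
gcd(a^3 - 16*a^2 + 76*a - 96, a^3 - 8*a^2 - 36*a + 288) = a^2 - 14*a + 48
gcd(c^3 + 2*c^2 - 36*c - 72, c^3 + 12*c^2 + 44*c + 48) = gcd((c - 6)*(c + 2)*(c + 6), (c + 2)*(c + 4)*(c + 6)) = c^2 + 8*c + 12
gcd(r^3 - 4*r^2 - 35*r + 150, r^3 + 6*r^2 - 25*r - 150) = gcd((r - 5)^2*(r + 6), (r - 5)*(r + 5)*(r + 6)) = r^2 + r - 30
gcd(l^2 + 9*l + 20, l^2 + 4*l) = l + 4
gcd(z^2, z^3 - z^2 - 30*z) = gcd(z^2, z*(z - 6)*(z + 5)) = z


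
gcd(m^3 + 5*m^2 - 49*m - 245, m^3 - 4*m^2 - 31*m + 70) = m^2 - 2*m - 35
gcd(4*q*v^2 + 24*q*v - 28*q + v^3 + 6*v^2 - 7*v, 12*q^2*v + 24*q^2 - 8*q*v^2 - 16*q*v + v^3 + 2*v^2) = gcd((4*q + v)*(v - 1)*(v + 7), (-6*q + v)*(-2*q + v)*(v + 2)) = 1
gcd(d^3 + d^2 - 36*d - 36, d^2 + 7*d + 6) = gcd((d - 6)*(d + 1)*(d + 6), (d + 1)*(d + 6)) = d^2 + 7*d + 6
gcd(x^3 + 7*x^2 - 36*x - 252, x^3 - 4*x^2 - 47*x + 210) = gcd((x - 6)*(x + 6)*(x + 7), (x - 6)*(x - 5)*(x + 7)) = x^2 + x - 42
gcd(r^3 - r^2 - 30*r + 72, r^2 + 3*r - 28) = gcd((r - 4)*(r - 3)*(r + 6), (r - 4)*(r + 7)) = r - 4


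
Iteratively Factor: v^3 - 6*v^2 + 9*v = (v)*(v^2 - 6*v + 9) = v*(v - 3)*(v - 3)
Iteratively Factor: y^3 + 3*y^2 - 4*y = (y - 1)*(y^2 + 4*y) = y*(y - 1)*(y + 4)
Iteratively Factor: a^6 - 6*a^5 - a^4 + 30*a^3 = (a)*(a^5 - 6*a^4 - a^3 + 30*a^2) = a^2*(a^4 - 6*a^3 - a^2 + 30*a) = a^2*(a - 5)*(a^3 - a^2 - 6*a) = a^2*(a - 5)*(a - 3)*(a^2 + 2*a) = a^3*(a - 5)*(a - 3)*(a + 2)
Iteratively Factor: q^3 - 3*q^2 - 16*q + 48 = (q - 4)*(q^2 + q - 12) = (q - 4)*(q + 4)*(q - 3)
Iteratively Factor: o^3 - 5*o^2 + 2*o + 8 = (o - 2)*(o^2 - 3*o - 4) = (o - 2)*(o + 1)*(o - 4)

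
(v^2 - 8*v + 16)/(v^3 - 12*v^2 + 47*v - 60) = (v - 4)/(v^2 - 8*v + 15)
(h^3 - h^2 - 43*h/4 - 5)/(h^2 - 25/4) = (2*h^2 - 7*h - 4)/(2*h - 5)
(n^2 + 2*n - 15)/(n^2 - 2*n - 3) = (n + 5)/(n + 1)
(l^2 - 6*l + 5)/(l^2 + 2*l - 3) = (l - 5)/(l + 3)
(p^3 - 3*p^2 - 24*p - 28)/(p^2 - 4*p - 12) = (p^2 - 5*p - 14)/(p - 6)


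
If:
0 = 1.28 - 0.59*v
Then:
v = 2.17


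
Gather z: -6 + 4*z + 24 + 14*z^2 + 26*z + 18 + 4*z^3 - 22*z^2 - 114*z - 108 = 4*z^3 - 8*z^2 - 84*z - 72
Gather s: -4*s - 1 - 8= -4*s - 9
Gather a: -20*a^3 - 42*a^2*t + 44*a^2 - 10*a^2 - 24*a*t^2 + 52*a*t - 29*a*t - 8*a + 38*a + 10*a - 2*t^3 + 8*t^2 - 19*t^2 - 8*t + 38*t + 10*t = -20*a^3 + a^2*(34 - 42*t) + a*(-24*t^2 + 23*t + 40) - 2*t^3 - 11*t^2 + 40*t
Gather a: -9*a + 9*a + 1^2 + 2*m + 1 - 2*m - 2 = 0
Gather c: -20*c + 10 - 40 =-20*c - 30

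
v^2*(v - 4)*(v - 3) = v^4 - 7*v^3 + 12*v^2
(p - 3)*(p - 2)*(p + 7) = p^3 + 2*p^2 - 29*p + 42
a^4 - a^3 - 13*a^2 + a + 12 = (a - 4)*(a - 1)*(a + 1)*(a + 3)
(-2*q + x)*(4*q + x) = -8*q^2 + 2*q*x + x^2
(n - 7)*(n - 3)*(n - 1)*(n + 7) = n^4 - 4*n^3 - 46*n^2 + 196*n - 147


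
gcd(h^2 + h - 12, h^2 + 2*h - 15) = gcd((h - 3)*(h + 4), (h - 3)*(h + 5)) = h - 3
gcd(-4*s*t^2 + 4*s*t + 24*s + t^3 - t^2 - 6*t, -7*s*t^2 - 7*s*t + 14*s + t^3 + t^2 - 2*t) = t + 2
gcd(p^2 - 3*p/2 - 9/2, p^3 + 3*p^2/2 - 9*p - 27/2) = p^2 - 3*p/2 - 9/2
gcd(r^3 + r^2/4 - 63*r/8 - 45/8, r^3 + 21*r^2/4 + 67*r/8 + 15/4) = r^2 + 13*r/4 + 15/8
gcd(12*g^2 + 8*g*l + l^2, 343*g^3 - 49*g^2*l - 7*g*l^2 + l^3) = 1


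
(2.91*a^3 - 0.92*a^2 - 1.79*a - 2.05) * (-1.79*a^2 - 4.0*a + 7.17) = -5.2089*a^5 - 9.9932*a^4 + 27.7488*a^3 + 4.2331*a^2 - 4.6343*a - 14.6985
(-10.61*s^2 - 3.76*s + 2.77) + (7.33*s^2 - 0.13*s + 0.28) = -3.28*s^2 - 3.89*s + 3.05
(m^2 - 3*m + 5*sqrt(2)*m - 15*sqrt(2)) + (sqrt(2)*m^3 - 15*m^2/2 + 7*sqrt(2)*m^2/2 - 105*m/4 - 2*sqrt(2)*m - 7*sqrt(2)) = sqrt(2)*m^3 - 13*m^2/2 + 7*sqrt(2)*m^2/2 - 117*m/4 + 3*sqrt(2)*m - 22*sqrt(2)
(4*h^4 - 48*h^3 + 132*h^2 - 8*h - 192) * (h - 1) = 4*h^5 - 52*h^4 + 180*h^3 - 140*h^2 - 184*h + 192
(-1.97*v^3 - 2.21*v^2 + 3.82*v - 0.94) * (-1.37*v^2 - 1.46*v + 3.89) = 2.6989*v^5 + 5.9039*v^4 - 9.6701*v^3 - 12.8863*v^2 + 16.2322*v - 3.6566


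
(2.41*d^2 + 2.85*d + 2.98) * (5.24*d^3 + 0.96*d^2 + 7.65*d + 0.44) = 12.6284*d^5 + 17.2476*d^4 + 36.7877*d^3 + 25.7237*d^2 + 24.051*d + 1.3112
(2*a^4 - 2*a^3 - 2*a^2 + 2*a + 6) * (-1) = -2*a^4 + 2*a^3 + 2*a^2 - 2*a - 6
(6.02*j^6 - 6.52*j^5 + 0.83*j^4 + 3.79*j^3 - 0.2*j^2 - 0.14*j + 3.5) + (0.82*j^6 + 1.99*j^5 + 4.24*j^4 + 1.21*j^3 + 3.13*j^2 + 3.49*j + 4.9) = 6.84*j^6 - 4.53*j^5 + 5.07*j^4 + 5.0*j^3 + 2.93*j^2 + 3.35*j + 8.4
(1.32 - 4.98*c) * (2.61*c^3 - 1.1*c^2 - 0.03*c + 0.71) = -12.9978*c^4 + 8.9232*c^3 - 1.3026*c^2 - 3.5754*c + 0.9372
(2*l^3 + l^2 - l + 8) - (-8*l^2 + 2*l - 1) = 2*l^3 + 9*l^2 - 3*l + 9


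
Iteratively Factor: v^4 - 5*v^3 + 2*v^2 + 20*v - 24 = (v + 2)*(v^3 - 7*v^2 + 16*v - 12) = (v - 3)*(v + 2)*(v^2 - 4*v + 4) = (v - 3)*(v - 2)*(v + 2)*(v - 2)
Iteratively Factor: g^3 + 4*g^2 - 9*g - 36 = (g - 3)*(g^2 + 7*g + 12) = (g - 3)*(g + 4)*(g + 3)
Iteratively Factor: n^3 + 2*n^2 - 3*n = (n - 1)*(n^2 + 3*n) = (n - 1)*(n + 3)*(n)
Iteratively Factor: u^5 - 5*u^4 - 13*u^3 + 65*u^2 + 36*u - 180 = (u + 3)*(u^4 - 8*u^3 + 11*u^2 + 32*u - 60) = (u - 5)*(u + 3)*(u^3 - 3*u^2 - 4*u + 12) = (u - 5)*(u - 2)*(u + 3)*(u^2 - u - 6) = (u - 5)*(u - 2)*(u + 2)*(u + 3)*(u - 3)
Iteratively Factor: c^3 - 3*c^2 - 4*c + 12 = (c - 2)*(c^2 - c - 6) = (c - 2)*(c + 2)*(c - 3)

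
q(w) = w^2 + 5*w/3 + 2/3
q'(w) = 2*w + 5/3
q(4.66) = 30.15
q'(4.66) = 10.99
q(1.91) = 7.50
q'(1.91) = 5.49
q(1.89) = 7.39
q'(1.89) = 5.45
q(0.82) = 2.71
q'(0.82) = 3.31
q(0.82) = 2.71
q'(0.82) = 3.31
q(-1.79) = 0.89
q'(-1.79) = -1.91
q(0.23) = 1.10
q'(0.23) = 2.13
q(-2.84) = 4.00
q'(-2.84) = -4.01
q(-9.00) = 66.67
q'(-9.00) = -16.33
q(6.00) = 46.67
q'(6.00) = 13.67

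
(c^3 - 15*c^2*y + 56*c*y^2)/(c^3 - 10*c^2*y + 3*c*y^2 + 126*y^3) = c*(-c + 8*y)/(-c^2 + 3*c*y + 18*y^2)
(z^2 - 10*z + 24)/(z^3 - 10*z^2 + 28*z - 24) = (z - 4)/(z^2 - 4*z + 4)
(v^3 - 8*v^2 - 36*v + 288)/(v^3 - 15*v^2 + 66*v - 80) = (v^2 - 36)/(v^2 - 7*v + 10)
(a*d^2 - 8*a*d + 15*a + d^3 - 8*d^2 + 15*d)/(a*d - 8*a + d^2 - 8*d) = (d^2 - 8*d + 15)/(d - 8)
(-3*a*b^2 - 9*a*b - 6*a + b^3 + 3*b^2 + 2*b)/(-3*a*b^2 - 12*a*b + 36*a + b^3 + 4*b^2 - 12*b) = (b^2 + 3*b + 2)/(b^2 + 4*b - 12)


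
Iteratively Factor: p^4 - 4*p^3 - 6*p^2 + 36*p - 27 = (p - 3)*(p^3 - p^2 - 9*p + 9) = (p - 3)*(p - 1)*(p^2 - 9) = (p - 3)^2*(p - 1)*(p + 3)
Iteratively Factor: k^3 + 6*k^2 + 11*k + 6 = (k + 2)*(k^2 + 4*k + 3) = (k + 2)*(k + 3)*(k + 1)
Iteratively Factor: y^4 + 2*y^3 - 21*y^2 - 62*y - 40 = (y - 5)*(y^3 + 7*y^2 + 14*y + 8) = (y - 5)*(y + 4)*(y^2 + 3*y + 2) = (y - 5)*(y + 1)*(y + 4)*(y + 2)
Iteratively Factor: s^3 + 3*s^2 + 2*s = (s + 2)*(s^2 + s) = s*(s + 2)*(s + 1)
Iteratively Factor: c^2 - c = (c - 1)*(c)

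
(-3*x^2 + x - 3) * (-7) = 21*x^2 - 7*x + 21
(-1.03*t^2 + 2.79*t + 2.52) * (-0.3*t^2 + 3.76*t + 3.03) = 0.309*t^4 - 4.7098*t^3 + 6.6135*t^2 + 17.9289*t + 7.6356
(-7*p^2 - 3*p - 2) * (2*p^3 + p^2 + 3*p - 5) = -14*p^5 - 13*p^4 - 28*p^3 + 24*p^2 + 9*p + 10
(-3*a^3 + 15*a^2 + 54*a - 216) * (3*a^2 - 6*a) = -9*a^5 + 63*a^4 + 72*a^3 - 972*a^2 + 1296*a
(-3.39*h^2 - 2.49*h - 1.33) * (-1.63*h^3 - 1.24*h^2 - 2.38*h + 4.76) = 5.5257*h^5 + 8.2623*h^4 + 13.3237*h^3 - 8.561*h^2 - 8.687*h - 6.3308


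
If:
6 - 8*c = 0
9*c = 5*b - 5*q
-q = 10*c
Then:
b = -123/20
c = 3/4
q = -15/2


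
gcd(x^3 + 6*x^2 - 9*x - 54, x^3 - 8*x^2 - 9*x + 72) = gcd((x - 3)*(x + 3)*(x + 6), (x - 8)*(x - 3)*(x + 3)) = x^2 - 9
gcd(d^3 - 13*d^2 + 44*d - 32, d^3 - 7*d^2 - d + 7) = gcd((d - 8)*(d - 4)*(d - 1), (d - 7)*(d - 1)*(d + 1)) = d - 1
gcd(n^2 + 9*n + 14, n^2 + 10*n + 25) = 1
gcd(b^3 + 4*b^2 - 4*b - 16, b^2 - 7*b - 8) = 1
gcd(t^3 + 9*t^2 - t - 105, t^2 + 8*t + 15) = t + 5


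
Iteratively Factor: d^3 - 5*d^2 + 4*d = (d - 1)*(d^2 - 4*d) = (d - 4)*(d - 1)*(d)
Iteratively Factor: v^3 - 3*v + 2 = (v + 2)*(v^2 - 2*v + 1) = (v - 1)*(v + 2)*(v - 1)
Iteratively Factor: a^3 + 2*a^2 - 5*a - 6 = (a - 2)*(a^2 + 4*a + 3) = (a - 2)*(a + 1)*(a + 3)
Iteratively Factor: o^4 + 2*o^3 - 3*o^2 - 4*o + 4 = (o - 1)*(o^3 + 3*o^2 - 4) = (o - 1)^2*(o^2 + 4*o + 4) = (o - 1)^2*(o + 2)*(o + 2)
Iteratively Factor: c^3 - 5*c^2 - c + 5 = (c - 5)*(c^2 - 1) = (c - 5)*(c - 1)*(c + 1)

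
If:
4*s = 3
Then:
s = 3/4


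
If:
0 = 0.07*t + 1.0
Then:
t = -14.29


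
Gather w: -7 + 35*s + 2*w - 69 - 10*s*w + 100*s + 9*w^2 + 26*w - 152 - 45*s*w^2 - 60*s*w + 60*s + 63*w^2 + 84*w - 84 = 195*s + w^2*(72 - 45*s) + w*(112 - 70*s) - 312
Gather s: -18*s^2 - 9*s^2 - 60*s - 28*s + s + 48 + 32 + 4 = -27*s^2 - 87*s + 84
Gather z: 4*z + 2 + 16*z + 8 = 20*z + 10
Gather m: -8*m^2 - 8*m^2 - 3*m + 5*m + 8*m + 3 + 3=-16*m^2 + 10*m + 6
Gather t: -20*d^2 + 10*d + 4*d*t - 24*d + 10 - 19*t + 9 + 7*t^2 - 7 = -20*d^2 - 14*d + 7*t^2 + t*(4*d - 19) + 12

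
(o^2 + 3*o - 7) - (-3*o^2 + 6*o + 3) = 4*o^2 - 3*o - 10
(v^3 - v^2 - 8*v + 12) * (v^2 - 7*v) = v^5 - 8*v^4 - v^3 + 68*v^2 - 84*v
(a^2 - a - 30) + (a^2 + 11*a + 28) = 2*a^2 + 10*a - 2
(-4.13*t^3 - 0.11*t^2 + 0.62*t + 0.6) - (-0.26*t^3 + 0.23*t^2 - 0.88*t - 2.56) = -3.87*t^3 - 0.34*t^2 + 1.5*t + 3.16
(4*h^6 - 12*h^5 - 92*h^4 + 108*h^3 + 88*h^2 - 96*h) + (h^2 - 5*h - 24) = 4*h^6 - 12*h^5 - 92*h^4 + 108*h^3 + 89*h^2 - 101*h - 24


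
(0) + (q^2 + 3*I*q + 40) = q^2 + 3*I*q + 40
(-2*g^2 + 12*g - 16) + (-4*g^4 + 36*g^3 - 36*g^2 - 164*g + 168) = -4*g^4 + 36*g^3 - 38*g^2 - 152*g + 152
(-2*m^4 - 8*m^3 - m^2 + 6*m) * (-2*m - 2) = 4*m^5 + 20*m^4 + 18*m^3 - 10*m^2 - 12*m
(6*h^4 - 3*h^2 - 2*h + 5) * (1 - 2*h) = -12*h^5 + 6*h^4 + 6*h^3 + h^2 - 12*h + 5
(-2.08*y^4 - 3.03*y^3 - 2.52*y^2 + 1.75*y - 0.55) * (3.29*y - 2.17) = -6.8432*y^5 - 5.4551*y^4 - 1.7157*y^3 + 11.2259*y^2 - 5.607*y + 1.1935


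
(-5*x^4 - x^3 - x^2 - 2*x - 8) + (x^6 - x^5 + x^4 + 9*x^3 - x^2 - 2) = x^6 - x^5 - 4*x^4 + 8*x^3 - 2*x^2 - 2*x - 10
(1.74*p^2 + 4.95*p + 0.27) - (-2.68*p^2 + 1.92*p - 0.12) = 4.42*p^2 + 3.03*p + 0.39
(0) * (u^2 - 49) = 0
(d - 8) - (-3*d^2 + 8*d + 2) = 3*d^2 - 7*d - 10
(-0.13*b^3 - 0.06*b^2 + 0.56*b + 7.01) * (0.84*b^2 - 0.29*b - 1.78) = -0.1092*b^5 - 0.0127*b^4 + 0.7192*b^3 + 5.8328*b^2 - 3.0297*b - 12.4778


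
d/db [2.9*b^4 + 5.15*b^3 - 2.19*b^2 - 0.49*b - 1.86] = 11.6*b^3 + 15.45*b^2 - 4.38*b - 0.49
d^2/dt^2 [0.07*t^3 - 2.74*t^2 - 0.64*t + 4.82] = 0.42*t - 5.48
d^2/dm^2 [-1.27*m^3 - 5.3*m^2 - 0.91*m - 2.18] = -7.62*m - 10.6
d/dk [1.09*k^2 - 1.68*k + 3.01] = 2.18*k - 1.68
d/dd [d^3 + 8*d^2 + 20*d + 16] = 3*d^2 + 16*d + 20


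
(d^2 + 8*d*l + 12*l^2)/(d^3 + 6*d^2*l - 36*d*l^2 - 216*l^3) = (d + 2*l)/(d^2 - 36*l^2)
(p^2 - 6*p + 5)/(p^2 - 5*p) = (p - 1)/p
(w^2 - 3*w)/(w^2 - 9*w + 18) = w/(w - 6)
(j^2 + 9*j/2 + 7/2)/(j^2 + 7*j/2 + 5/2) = (2*j + 7)/(2*j + 5)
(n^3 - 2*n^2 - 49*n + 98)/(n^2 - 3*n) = (n^3 - 2*n^2 - 49*n + 98)/(n*(n - 3))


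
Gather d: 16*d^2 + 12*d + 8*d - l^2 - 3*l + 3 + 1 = 16*d^2 + 20*d - l^2 - 3*l + 4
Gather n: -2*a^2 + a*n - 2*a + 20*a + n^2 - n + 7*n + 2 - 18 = -2*a^2 + 18*a + n^2 + n*(a + 6) - 16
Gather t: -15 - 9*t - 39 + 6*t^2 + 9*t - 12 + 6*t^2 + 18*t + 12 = 12*t^2 + 18*t - 54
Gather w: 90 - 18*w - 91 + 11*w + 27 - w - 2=24 - 8*w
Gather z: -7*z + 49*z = 42*z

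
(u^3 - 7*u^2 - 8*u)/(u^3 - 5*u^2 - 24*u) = (u + 1)/(u + 3)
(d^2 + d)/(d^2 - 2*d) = (d + 1)/(d - 2)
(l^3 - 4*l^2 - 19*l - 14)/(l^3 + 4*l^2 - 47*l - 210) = (l^2 + 3*l + 2)/(l^2 + 11*l + 30)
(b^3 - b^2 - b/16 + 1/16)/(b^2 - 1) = (b^2 - 1/16)/(b + 1)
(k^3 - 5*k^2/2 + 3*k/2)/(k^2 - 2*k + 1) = k*(2*k - 3)/(2*(k - 1))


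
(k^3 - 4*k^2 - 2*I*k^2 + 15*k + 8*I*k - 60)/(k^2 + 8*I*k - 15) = (k^2 - k*(4 + 5*I) + 20*I)/(k + 5*I)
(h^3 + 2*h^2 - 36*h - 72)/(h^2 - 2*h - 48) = (h^2 - 4*h - 12)/(h - 8)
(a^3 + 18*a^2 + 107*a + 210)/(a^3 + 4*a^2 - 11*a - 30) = (a^2 + 13*a + 42)/(a^2 - a - 6)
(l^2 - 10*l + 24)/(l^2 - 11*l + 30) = (l - 4)/(l - 5)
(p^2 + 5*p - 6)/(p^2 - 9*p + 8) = (p + 6)/(p - 8)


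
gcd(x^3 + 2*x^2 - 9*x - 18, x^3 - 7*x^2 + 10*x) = 1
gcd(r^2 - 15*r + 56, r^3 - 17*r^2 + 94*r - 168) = r - 7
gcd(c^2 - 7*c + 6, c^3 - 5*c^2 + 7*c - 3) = c - 1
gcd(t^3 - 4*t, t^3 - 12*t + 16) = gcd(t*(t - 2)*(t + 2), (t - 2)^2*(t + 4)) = t - 2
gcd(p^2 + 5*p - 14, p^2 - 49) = p + 7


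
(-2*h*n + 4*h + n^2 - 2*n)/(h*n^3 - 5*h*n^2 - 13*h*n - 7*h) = (2*h*n - 4*h - n^2 + 2*n)/(h*(-n^3 + 5*n^2 + 13*n + 7))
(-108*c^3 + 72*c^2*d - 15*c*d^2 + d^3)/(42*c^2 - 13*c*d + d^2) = (-18*c^2 + 9*c*d - d^2)/(7*c - d)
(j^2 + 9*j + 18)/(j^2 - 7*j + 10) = (j^2 + 9*j + 18)/(j^2 - 7*j + 10)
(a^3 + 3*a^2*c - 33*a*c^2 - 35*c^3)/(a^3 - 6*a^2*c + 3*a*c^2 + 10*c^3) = (a + 7*c)/(a - 2*c)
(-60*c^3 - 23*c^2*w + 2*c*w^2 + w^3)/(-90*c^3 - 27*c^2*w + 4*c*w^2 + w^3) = (4*c + w)/(6*c + w)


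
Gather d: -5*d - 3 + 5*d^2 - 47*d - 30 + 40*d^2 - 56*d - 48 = 45*d^2 - 108*d - 81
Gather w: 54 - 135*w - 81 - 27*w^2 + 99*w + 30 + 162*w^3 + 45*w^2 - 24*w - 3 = 162*w^3 + 18*w^2 - 60*w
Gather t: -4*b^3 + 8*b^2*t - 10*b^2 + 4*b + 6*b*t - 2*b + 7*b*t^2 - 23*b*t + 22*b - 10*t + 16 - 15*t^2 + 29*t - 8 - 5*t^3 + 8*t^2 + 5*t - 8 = -4*b^3 - 10*b^2 + 24*b - 5*t^3 + t^2*(7*b - 7) + t*(8*b^2 - 17*b + 24)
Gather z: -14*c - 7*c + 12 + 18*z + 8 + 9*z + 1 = -21*c + 27*z + 21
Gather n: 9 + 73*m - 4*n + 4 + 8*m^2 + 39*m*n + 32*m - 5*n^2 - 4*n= 8*m^2 + 105*m - 5*n^2 + n*(39*m - 8) + 13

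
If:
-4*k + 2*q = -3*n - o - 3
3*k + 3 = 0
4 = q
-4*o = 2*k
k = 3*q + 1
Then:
No Solution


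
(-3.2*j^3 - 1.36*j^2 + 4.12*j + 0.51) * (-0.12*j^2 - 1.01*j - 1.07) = 0.384*j^5 + 3.3952*j^4 + 4.3032*j^3 - 2.7672*j^2 - 4.9235*j - 0.5457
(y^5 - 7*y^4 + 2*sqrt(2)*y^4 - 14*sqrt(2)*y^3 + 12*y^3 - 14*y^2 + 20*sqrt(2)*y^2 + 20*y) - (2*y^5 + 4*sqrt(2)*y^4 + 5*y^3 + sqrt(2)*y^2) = -y^5 - 7*y^4 - 2*sqrt(2)*y^4 - 14*sqrt(2)*y^3 + 7*y^3 - 14*y^2 + 19*sqrt(2)*y^2 + 20*y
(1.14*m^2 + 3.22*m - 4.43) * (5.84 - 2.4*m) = -2.736*m^3 - 1.0704*m^2 + 29.4368*m - 25.8712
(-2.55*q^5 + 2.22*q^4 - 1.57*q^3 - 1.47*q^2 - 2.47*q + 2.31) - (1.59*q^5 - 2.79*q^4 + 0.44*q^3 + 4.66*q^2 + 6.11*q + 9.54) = -4.14*q^5 + 5.01*q^4 - 2.01*q^3 - 6.13*q^2 - 8.58*q - 7.23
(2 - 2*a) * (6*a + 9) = -12*a^2 - 6*a + 18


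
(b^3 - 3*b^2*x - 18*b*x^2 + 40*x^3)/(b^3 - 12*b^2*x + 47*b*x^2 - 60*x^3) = (b^2 + 2*b*x - 8*x^2)/(b^2 - 7*b*x + 12*x^2)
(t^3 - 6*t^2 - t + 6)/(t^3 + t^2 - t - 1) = (t - 6)/(t + 1)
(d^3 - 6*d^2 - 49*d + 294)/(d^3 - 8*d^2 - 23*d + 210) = (d + 7)/(d + 5)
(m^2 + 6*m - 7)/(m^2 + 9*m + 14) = (m - 1)/(m + 2)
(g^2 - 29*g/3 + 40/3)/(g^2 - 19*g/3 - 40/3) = (3*g - 5)/(3*g + 5)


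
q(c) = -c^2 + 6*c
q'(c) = 6 - 2*c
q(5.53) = 2.60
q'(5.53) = -5.06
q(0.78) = 4.07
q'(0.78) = 4.44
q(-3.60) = -34.56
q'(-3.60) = 13.20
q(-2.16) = -17.63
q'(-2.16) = 10.32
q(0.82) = 4.25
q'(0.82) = 4.36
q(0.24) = 1.38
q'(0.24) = 5.52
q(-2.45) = -20.70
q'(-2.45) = 10.90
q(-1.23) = -8.89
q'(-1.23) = 8.46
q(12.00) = -72.00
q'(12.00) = -18.00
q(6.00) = 0.00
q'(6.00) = -6.00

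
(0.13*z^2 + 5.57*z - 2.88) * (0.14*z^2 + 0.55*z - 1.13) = 0.0182*z^4 + 0.8513*z^3 + 2.5134*z^2 - 7.8781*z + 3.2544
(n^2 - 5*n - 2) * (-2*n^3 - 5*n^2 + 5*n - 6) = -2*n^5 + 5*n^4 + 34*n^3 - 21*n^2 + 20*n + 12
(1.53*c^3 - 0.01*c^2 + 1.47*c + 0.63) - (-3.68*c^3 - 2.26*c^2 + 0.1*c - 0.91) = 5.21*c^3 + 2.25*c^2 + 1.37*c + 1.54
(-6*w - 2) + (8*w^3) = 8*w^3 - 6*w - 2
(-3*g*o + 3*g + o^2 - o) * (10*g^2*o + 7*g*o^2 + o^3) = -30*g^3*o^2 + 30*g^3*o - 11*g^2*o^3 + 11*g^2*o^2 + 4*g*o^4 - 4*g*o^3 + o^5 - o^4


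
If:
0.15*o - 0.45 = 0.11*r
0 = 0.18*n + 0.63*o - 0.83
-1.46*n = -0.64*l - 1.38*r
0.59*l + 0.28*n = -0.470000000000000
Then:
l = -0.04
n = -1.60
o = 1.77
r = -1.67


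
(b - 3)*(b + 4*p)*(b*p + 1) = b^3*p + 4*b^2*p^2 - 3*b^2*p + b^2 - 12*b*p^2 + 4*b*p - 3*b - 12*p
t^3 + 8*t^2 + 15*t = t*(t + 3)*(t + 5)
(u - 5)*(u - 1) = u^2 - 6*u + 5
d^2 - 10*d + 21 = (d - 7)*(d - 3)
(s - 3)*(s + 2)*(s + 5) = s^3 + 4*s^2 - 11*s - 30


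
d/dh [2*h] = 2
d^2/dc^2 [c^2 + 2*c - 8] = 2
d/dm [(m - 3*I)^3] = 3*(m - 3*I)^2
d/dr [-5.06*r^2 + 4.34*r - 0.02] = 4.34 - 10.12*r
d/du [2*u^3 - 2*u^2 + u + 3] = 6*u^2 - 4*u + 1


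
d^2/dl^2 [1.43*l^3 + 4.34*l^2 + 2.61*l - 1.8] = 8.58*l + 8.68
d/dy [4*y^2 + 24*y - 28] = 8*y + 24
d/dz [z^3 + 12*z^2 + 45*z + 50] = 3*z^2 + 24*z + 45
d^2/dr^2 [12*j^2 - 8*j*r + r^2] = 2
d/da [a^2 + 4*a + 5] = 2*a + 4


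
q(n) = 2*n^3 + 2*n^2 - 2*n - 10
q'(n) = 6*n^2 + 4*n - 2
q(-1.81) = -11.69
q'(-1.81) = 10.42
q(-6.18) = -393.31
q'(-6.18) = 202.43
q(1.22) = -5.83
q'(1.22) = 11.81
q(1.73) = 2.88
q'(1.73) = 22.88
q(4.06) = 148.69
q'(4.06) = 113.14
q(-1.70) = -10.65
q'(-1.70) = 8.54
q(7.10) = 792.44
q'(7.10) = 328.86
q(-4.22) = -116.25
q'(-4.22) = 87.97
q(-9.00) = -1288.00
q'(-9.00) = 448.00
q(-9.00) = -1288.00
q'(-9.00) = 448.00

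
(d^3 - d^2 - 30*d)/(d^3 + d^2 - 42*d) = (d + 5)/(d + 7)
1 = 1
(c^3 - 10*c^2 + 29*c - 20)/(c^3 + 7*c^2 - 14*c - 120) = (c^2 - 6*c + 5)/(c^2 + 11*c + 30)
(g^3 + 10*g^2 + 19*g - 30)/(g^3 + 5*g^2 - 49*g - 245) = (g^2 + 5*g - 6)/(g^2 - 49)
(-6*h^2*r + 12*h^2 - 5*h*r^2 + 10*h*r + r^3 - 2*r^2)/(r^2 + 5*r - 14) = (-6*h^2 - 5*h*r + r^2)/(r + 7)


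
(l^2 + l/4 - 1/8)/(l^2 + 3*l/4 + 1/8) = (4*l - 1)/(4*l + 1)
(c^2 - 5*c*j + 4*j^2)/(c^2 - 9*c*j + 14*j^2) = (c^2 - 5*c*j + 4*j^2)/(c^2 - 9*c*j + 14*j^2)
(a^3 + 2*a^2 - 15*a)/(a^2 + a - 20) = a*(a - 3)/(a - 4)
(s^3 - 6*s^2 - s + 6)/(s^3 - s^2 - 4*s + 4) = (s^2 - 5*s - 6)/(s^2 - 4)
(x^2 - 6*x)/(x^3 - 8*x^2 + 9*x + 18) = x/(x^2 - 2*x - 3)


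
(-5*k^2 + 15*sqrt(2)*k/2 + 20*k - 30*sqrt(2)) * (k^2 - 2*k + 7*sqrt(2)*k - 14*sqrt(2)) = -5*k^4 - 55*sqrt(2)*k^3/2 + 30*k^3 + 65*k^2 + 165*sqrt(2)*k^2 - 630*k - 220*sqrt(2)*k + 840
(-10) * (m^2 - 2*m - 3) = -10*m^2 + 20*m + 30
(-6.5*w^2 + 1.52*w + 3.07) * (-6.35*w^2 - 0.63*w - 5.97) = 41.275*w^4 - 5.557*w^3 + 18.3529*w^2 - 11.0085*w - 18.3279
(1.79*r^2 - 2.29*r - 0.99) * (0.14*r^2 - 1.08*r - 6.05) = 0.2506*r^4 - 2.2538*r^3 - 8.4949*r^2 + 14.9237*r + 5.9895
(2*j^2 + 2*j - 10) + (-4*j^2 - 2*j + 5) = -2*j^2 - 5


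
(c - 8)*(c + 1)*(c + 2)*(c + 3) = c^4 - 2*c^3 - 37*c^2 - 82*c - 48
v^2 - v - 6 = (v - 3)*(v + 2)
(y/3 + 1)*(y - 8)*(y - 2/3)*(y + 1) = y^4/3 - 14*y^3/9 - 79*y^2/9 - 14*y/9 + 16/3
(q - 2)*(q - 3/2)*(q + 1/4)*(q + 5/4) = q^4 - 2*q^3 - 31*q^2/16 + 109*q/32 + 15/16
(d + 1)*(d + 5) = d^2 + 6*d + 5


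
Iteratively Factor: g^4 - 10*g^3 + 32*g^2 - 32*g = (g - 4)*(g^3 - 6*g^2 + 8*g) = (g - 4)^2*(g^2 - 2*g) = g*(g - 4)^2*(g - 2)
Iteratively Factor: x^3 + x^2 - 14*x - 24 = (x + 2)*(x^2 - x - 12) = (x - 4)*(x + 2)*(x + 3)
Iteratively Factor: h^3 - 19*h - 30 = (h - 5)*(h^2 + 5*h + 6) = (h - 5)*(h + 2)*(h + 3)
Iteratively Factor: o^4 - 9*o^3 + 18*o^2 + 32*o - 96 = (o - 4)*(o^3 - 5*o^2 - 2*o + 24) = (o - 4)*(o - 3)*(o^2 - 2*o - 8) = (o - 4)^2*(o - 3)*(o + 2)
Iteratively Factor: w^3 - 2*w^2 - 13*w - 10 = (w + 2)*(w^2 - 4*w - 5) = (w + 1)*(w + 2)*(w - 5)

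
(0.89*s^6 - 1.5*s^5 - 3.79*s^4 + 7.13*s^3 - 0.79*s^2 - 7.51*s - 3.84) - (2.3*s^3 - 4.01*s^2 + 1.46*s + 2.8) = 0.89*s^6 - 1.5*s^5 - 3.79*s^4 + 4.83*s^3 + 3.22*s^2 - 8.97*s - 6.64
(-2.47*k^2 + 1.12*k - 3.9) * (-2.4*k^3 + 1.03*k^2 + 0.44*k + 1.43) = 5.928*k^5 - 5.2321*k^4 + 9.4268*k^3 - 7.0563*k^2 - 0.1144*k - 5.577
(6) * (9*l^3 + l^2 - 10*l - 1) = 54*l^3 + 6*l^2 - 60*l - 6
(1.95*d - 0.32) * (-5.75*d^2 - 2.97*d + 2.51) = -11.2125*d^3 - 3.9515*d^2 + 5.8449*d - 0.8032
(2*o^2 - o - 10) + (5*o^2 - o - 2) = 7*o^2 - 2*o - 12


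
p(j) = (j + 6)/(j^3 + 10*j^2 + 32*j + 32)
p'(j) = (j + 6)*(-3*j^2 - 20*j - 32)/(j^3 + 10*j^2 + 32*j + 32)^2 + 1/(j^3 + 10*j^2 + 32*j + 32) = 2*(-j^2 - 10*j - 20)/(j^5 + 16*j^4 + 100*j^3 + 304*j^2 + 448*j + 256)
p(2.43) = 0.05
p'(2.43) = -0.02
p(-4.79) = -0.69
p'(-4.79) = -2.58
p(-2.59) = -2.91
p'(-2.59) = -1.66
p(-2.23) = -5.23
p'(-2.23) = -18.22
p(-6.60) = 0.02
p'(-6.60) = -0.01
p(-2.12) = -9.15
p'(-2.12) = -68.86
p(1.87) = 0.06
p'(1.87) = -0.03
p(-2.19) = -6.12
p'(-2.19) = -27.06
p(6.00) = 0.02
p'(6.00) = 0.00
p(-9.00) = 0.02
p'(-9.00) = 0.00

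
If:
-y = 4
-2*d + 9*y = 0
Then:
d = -18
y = -4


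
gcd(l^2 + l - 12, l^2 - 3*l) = l - 3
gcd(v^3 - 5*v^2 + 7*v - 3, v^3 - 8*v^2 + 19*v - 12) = v^2 - 4*v + 3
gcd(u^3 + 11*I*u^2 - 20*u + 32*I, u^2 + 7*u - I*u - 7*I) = u - I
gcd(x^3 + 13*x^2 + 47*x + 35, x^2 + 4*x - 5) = x + 5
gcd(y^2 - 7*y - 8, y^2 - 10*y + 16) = y - 8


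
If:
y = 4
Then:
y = 4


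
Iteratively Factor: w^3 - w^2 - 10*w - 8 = (w - 4)*(w^2 + 3*w + 2) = (w - 4)*(w + 2)*(w + 1)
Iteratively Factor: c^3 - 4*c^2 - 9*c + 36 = (c - 3)*(c^2 - c - 12) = (c - 4)*(c - 3)*(c + 3)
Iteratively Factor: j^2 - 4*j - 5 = (j + 1)*(j - 5)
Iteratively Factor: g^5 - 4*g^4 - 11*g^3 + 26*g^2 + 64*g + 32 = (g + 1)*(g^4 - 5*g^3 - 6*g^2 + 32*g + 32) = (g - 4)*(g + 1)*(g^3 - g^2 - 10*g - 8) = (g - 4)*(g + 1)^2*(g^2 - 2*g - 8) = (g - 4)^2*(g + 1)^2*(g + 2)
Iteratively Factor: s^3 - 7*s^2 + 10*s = (s - 5)*(s^2 - 2*s) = s*(s - 5)*(s - 2)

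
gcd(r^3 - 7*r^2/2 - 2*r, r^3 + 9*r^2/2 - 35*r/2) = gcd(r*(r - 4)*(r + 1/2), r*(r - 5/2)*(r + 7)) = r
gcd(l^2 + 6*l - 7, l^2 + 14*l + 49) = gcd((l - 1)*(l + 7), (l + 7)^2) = l + 7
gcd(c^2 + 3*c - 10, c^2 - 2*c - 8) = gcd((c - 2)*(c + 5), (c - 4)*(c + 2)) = 1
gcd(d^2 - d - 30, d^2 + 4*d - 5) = d + 5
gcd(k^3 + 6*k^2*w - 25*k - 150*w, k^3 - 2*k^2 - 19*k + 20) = k - 5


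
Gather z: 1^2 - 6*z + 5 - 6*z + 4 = 10 - 12*z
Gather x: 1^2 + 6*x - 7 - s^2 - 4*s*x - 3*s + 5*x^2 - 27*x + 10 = -s^2 - 3*s + 5*x^2 + x*(-4*s - 21) + 4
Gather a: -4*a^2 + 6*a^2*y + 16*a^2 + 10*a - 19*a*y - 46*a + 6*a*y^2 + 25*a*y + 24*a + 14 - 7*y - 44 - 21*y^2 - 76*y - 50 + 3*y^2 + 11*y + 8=a^2*(6*y + 12) + a*(6*y^2 + 6*y - 12) - 18*y^2 - 72*y - 72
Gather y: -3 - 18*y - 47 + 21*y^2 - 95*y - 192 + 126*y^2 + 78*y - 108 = 147*y^2 - 35*y - 350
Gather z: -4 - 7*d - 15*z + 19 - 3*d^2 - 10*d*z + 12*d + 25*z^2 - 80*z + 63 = -3*d^2 + 5*d + 25*z^2 + z*(-10*d - 95) + 78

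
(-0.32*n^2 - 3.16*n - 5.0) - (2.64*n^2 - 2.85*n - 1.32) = -2.96*n^2 - 0.31*n - 3.68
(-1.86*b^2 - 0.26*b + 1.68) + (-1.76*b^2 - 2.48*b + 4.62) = -3.62*b^2 - 2.74*b + 6.3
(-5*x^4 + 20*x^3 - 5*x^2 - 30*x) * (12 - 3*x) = 15*x^5 - 120*x^4 + 255*x^3 + 30*x^2 - 360*x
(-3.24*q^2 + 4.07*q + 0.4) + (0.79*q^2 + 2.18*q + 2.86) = -2.45*q^2 + 6.25*q + 3.26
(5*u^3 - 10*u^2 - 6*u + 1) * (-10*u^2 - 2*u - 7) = -50*u^5 + 90*u^4 + 45*u^3 + 72*u^2 + 40*u - 7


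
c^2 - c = c*(c - 1)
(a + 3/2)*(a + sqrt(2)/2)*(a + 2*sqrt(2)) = a^3 + 3*a^2/2 + 5*sqrt(2)*a^2/2 + 2*a + 15*sqrt(2)*a/4 + 3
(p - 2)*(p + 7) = p^2 + 5*p - 14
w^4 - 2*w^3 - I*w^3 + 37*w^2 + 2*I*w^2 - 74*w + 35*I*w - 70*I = (w - 2)*(w - 7*I)*(w + I)*(w + 5*I)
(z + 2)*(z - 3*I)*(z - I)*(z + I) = z^4 + 2*z^3 - 3*I*z^3 + z^2 - 6*I*z^2 + 2*z - 3*I*z - 6*I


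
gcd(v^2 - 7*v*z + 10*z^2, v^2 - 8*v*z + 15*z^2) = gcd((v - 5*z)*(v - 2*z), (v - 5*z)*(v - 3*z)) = -v + 5*z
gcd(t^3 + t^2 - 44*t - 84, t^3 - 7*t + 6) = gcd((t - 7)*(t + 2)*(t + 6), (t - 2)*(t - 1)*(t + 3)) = 1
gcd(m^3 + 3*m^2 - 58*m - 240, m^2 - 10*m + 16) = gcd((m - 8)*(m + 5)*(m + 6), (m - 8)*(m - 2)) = m - 8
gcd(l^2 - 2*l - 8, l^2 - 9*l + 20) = l - 4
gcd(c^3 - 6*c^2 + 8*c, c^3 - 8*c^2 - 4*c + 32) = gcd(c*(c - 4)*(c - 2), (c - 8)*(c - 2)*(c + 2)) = c - 2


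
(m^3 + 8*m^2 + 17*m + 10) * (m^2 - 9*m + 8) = m^5 - m^4 - 47*m^3 - 79*m^2 + 46*m + 80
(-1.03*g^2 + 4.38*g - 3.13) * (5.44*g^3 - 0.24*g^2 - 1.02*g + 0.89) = -5.6032*g^5 + 24.0744*g^4 - 17.0278*g^3 - 4.6331*g^2 + 7.0908*g - 2.7857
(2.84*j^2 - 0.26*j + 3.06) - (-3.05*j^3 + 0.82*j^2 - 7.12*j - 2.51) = 3.05*j^3 + 2.02*j^2 + 6.86*j + 5.57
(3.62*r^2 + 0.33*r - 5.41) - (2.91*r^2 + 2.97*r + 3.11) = 0.71*r^2 - 2.64*r - 8.52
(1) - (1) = 0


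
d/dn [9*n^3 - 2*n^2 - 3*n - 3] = 27*n^2 - 4*n - 3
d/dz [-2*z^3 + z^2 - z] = -6*z^2 + 2*z - 1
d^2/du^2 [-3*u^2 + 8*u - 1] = -6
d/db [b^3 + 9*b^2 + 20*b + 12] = 3*b^2 + 18*b + 20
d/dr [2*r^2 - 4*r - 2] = 4*r - 4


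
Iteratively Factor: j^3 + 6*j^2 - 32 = (j + 4)*(j^2 + 2*j - 8) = (j + 4)^2*(j - 2)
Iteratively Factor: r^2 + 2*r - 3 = (r + 3)*(r - 1)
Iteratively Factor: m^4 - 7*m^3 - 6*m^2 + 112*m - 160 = (m - 2)*(m^3 - 5*m^2 - 16*m + 80) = (m - 4)*(m - 2)*(m^2 - m - 20) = (m - 4)*(m - 2)*(m + 4)*(m - 5)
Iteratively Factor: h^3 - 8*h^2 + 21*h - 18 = (h - 2)*(h^2 - 6*h + 9) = (h - 3)*(h - 2)*(h - 3)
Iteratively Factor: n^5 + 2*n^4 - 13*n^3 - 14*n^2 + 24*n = (n + 2)*(n^4 - 13*n^2 + 12*n) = (n + 2)*(n + 4)*(n^3 - 4*n^2 + 3*n) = n*(n + 2)*(n + 4)*(n^2 - 4*n + 3) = n*(n - 3)*(n + 2)*(n + 4)*(n - 1)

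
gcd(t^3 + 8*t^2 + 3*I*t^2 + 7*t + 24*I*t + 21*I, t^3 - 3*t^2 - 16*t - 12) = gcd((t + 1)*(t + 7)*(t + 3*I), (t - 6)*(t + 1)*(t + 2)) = t + 1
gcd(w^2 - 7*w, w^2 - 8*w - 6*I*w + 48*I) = 1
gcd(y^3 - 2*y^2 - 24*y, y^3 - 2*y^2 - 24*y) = y^3 - 2*y^2 - 24*y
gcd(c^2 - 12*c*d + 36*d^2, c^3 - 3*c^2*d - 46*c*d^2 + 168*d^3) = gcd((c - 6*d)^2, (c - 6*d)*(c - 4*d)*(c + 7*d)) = c - 6*d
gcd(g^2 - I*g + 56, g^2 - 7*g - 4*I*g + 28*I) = 1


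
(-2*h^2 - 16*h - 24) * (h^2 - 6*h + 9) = -2*h^4 - 4*h^3 + 54*h^2 - 216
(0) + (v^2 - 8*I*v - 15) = v^2 - 8*I*v - 15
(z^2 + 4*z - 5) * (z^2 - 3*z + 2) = z^4 + z^3 - 15*z^2 + 23*z - 10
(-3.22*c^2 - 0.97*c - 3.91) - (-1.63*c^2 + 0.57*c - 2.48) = -1.59*c^2 - 1.54*c - 1.43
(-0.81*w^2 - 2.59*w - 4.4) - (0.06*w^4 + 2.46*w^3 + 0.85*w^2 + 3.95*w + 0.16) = -0.06*w^4 - 2.46*w^3 - 1.66*w^2 - 6.54*w - 4.56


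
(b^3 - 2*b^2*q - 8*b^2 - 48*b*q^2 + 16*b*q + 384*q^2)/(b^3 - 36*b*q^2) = (-b^2 + 8*b*q + 8*b - 64*q)/(b*(-b + 6*q))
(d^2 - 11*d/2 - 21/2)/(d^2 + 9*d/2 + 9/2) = (d - 7)/(d + 3)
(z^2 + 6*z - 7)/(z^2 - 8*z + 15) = (z^2 + 6*z - 7)/(z^2 - 8*z + 15)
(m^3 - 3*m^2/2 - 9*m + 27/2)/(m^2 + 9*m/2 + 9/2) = (2*m^2 - 9*m + 9)/(2*m + 3)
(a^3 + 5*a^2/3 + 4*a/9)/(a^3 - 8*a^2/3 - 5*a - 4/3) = a*(3*a + 4)/(3*(a^2 - 3*a - 4))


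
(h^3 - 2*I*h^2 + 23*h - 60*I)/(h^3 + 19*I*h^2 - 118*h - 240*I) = (h^2 - 7*I*h - 12)/(h^2 + 14*I*h - 48)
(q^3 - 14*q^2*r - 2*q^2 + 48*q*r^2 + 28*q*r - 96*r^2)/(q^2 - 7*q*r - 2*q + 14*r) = (q^2 - 14*q*r + 48*r^2)/(q - 7*r)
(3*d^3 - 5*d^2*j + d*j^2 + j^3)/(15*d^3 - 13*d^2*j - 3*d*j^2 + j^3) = (d - j)/(5*d - j)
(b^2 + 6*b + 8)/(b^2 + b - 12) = (b + 2)/(b - 3)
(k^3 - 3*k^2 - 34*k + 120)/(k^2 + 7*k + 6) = (k^2 - 9*k + 20)/(k + 1)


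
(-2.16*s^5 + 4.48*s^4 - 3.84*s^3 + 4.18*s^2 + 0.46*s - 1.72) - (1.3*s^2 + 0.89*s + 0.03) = -2.16*s^5 + 4.48*s^4 - 3.84*s^3 + 2.88*s^2 - 0.43*s - 1.75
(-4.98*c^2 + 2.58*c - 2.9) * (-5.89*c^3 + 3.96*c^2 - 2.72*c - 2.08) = 29.3322*c^5 - 34.917*c^4 + 40.8434*c^3 - 8.1432*c^2 + 2.5216*c + 6.032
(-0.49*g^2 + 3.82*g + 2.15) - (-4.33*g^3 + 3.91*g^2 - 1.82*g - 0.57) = 4.33*g^3 - 4.4*g^2 + 5.64*g + 2.72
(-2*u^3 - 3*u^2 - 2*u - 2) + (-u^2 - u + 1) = -2*u^3 - 4*u^2 - 3*u - 1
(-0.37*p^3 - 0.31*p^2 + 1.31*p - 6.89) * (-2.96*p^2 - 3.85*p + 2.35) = 1.0952*p^5 + 2.3421*p^4 - 3.5536*p^3 + 14.6224*p^2 + 29.605*p - 16.1915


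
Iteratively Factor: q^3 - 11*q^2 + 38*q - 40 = (q - 2)*(q^2 - 9*q + 20) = (q - 5)*(q - 2)*(q - 4)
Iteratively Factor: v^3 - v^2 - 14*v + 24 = (v - 2)*(v^2 + v - 12) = (v - 2)*(v + 4)*(v - 3)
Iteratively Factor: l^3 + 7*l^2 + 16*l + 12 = (l + 3)*(l^2 + 4*l + 4) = (l + 2)*(l + 3)*(l + 2)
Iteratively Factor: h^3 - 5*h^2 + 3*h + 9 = (h + 1)*(h^2 - 6*h + 9) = (h - 3)*(h + 1)*(h - 3)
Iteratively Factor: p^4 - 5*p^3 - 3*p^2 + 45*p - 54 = (p - 2)*(p^3 - 3*p^2 - 9*p + 27) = (p - 3)*(p - 2)*(p^2 - 9) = (p - 3)*(p - 2)*(p + 3)*(p - 3)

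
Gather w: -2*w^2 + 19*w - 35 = -2*w^2 + 19*w - 35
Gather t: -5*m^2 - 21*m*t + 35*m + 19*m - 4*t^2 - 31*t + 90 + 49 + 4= -5*m^2 + 54*m - 4*t^2 + t*(-21*m - 31) + 143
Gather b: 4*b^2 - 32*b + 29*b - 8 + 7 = 4*b^2 - 3*b - 1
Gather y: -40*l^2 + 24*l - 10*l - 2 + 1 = -40*l^2 + 14*l - 1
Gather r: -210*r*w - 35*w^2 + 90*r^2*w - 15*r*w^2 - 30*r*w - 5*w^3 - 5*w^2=90*r^2*w + r*(-15*w^2 - 240*w) - 5*w^3 - 40*w^2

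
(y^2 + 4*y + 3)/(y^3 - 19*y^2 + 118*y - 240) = (y^2 + 4*y + 3)/(y^3 - 19*y^2 + 118*y - 240)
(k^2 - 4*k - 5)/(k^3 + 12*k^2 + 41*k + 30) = (k - 5)/(k^2 + 11*k + 30)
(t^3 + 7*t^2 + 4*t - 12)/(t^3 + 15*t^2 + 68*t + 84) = (t - 1)/(t + 7)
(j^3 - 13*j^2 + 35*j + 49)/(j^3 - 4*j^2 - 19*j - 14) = (j - 7)/(j + 2)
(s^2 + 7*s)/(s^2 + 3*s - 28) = s/(s - 4)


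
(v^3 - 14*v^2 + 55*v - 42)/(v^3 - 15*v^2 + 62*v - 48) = (v - 7)/(v - 8)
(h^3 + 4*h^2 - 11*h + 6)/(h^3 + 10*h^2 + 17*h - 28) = (h^2 + 5*h - 6)/(h^2 + 11*h + 28)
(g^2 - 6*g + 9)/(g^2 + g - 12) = (g - 3)/(g + 4)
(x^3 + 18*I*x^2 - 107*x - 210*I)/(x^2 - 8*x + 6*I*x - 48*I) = (x^2 + 12*I*x - 35)/(x - 8)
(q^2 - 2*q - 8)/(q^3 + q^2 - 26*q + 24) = (q + 2)/(q^2 + 5*q - 6)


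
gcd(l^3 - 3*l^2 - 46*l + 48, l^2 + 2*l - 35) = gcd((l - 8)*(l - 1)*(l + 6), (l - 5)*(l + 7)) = 1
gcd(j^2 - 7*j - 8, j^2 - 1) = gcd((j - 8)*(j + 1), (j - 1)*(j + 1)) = j + 1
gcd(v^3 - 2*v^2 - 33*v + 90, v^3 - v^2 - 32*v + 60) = v^2 + v - 30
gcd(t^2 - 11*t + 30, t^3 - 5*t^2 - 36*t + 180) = t^2 - 11*t + 30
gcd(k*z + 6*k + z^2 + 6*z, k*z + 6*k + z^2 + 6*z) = k*z + 6*k + z^2 + 6*z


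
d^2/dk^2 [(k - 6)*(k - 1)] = 2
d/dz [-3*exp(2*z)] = -6*exp(2*z)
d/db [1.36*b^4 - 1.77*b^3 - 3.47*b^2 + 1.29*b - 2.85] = 5.44*b^3 - 5.31*b^2 - 6.94*b + 1.29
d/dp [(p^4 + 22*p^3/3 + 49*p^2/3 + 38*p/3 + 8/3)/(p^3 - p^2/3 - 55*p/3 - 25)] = (9*p^6 - 6*p^5 - 664*p^4 - 3548*p^3 - 7679*p^2 - 7334*p - 2410)/(9*p^6 - 6*p^5 - 329*p^4 - 340*p^3 + 3175*p^2 + 8250*p + 5625)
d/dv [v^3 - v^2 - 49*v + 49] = 3*v^2 - 2*v - 49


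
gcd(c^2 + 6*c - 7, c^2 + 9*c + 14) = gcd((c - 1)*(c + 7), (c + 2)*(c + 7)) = c + 7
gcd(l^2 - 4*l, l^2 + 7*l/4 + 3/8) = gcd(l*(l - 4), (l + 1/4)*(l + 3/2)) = 1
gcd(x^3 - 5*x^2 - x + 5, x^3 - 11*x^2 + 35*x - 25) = x^2 - 6*x + 5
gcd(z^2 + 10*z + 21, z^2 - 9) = z + 3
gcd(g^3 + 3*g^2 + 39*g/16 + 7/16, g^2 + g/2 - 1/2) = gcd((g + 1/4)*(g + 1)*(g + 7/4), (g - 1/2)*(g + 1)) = g + 1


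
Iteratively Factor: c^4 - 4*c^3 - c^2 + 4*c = (c + 1)*(c^3 - 5*c^2 + 4*c) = (c - 1)*(c + 1)*(c^2 - 4*c) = c*(c - 1)*(c + 1)*(c - 4)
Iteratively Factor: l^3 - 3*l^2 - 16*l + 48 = (l - 4)*(l^2 + l - 12) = (l - 4)*(l - 3)*(l + 4)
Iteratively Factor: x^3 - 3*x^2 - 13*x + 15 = (x - 5)*(x^2 + 2*x - 3) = (x - 5)*(x + 3)*(x - 1)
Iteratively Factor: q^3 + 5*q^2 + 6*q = (q)*(q^2 + 5*q + 6) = q*(q + 2)*(q + 3)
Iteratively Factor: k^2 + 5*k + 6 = (k + 2)*(k + 3)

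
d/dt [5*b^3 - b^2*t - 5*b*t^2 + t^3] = -b^2 - 10*b*t + 3*t^2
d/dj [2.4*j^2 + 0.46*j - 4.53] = 4.8*j + 0.46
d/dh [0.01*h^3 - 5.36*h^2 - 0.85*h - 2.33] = 0.03*h^2 - 10.72*h - 0.85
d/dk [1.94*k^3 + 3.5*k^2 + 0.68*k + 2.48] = 5.82*k^2 + 7.0*k + 0.68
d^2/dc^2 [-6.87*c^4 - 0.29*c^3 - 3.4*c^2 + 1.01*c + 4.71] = -82.44*c^2 - 1.74*c - 6.8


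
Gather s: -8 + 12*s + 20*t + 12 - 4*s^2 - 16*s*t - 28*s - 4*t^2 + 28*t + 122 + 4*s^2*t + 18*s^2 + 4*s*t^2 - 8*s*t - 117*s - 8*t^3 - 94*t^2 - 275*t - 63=s^2*(4*t + 14) + s*(4*t^2 - 24*t - 133) - 8*t^3 - 98*t^2 - 227*t + 63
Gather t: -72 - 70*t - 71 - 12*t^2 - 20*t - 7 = -12*t^2 - 90*t - 150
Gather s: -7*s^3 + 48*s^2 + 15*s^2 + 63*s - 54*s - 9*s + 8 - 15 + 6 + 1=-7*s^3 + 63*s^2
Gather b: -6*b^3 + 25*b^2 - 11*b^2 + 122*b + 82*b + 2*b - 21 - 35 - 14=-6*b^3 + 14*b^2 + 206*b - 70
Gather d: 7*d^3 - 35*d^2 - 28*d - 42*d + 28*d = 7*d^3 - 35*d^2 - 42*d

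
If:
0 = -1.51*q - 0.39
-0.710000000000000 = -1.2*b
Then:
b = 0.59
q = -0.26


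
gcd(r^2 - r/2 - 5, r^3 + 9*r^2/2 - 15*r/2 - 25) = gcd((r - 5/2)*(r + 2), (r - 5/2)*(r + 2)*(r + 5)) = r^2 - r/2 - 5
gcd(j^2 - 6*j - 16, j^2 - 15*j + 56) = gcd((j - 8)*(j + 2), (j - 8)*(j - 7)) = j - 8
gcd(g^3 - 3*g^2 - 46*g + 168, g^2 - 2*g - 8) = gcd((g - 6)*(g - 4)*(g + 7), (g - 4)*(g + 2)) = g - 4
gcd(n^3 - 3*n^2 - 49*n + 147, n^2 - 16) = 1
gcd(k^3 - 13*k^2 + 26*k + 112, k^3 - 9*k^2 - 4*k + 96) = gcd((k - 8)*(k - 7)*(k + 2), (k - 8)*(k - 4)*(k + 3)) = k - 8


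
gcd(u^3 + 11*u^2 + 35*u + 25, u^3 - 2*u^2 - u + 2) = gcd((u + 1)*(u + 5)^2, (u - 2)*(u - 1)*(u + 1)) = u + 1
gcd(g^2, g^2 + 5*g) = g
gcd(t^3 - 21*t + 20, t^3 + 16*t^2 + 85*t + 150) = t + 5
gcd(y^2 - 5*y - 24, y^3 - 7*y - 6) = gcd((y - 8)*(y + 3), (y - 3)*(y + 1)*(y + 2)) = 1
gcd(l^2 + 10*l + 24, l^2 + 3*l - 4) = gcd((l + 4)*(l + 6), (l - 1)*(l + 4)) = l + 4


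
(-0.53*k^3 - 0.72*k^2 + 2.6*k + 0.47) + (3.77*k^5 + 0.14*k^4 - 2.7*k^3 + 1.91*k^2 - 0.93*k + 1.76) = 3.77*k^5 + 0.14*k^4 - 3.23*k^3 + 1.19*k^2 + 1.67*k + 2.23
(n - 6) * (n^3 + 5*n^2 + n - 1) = n^4 - n^3 - 29*n^2 - 7*n + 6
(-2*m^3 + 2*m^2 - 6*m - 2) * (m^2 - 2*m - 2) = -2*m^5 + 6*m^4 - 6*m^3 + 6*m^2 + 16*m + 4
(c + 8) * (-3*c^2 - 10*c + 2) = -3*c^3 - 34*c^2 - 78*c + 16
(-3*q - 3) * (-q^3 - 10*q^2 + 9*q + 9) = 3*q^4 + 33*q^3 + 3*q^2 - 54*q - 27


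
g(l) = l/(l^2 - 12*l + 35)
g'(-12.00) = 0.00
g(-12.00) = -0.04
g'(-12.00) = 0.00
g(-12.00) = -0.04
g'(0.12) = 0.03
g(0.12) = 0.00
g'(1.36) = 0.08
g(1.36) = 0.07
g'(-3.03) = 0.00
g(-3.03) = -0.04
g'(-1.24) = 0.01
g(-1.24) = -0.02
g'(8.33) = -1.75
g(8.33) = 1.88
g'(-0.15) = 0.03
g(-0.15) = -0.00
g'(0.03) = 0.03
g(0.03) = 0.00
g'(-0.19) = 0.03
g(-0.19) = -0.01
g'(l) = l*(12 - 2*l)/(l^2 - 12*l + 35)^2 + 1/(l^2 - 12*l + 35)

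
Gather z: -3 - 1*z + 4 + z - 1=0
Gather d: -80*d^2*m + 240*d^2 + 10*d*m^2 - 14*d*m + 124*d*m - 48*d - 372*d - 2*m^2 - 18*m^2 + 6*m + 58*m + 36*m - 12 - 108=d^2*(240 - 80*m) + d*(10*m^2 + 110*m - 420) - 20*m^2 + 100*m - 120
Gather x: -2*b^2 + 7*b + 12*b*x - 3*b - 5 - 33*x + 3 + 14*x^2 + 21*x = -2*b^2 + 4*b + 14*x^2 + x*(12*b - 12) - 2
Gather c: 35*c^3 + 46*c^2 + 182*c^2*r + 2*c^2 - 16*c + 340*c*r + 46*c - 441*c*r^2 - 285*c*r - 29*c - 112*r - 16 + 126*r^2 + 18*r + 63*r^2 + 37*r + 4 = 35*c^3 + c^2*(182*r + 48) + c*(-441*r^2 + 55*r + 1) + 189*r^2 - 57*r - 12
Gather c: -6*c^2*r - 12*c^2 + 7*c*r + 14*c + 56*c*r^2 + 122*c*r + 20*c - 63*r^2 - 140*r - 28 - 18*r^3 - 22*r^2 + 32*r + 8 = c^2*(-6*r - 12) + c*(56*r^2 + 129*r + 34) - 18*r^3 - 85*r^2 - 108*r - 20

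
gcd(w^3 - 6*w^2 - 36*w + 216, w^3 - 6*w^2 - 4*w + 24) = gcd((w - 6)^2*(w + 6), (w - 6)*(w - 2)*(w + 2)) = w - 6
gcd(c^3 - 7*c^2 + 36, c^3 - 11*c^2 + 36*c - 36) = c^2 - 9*c + 18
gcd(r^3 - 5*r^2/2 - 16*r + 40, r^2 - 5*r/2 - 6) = r - 4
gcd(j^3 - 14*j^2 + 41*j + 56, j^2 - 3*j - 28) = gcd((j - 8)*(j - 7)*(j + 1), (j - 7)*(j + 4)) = j - 7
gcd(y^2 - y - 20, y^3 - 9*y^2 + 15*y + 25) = y - 5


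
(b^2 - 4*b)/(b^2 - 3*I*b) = (b - 4)/(b - 3*I)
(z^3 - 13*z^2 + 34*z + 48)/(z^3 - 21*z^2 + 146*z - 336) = (z + 1)/(z - 7)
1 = 1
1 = 1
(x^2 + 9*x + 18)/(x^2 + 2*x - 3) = (x + 6)/(x - 1)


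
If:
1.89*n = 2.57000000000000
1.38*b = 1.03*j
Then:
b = 0.746376811594203*j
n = 1.36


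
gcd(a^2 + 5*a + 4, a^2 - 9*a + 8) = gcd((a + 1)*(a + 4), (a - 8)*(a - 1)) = 1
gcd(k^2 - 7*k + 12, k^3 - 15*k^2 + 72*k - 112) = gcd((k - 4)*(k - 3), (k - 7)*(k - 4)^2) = k - 4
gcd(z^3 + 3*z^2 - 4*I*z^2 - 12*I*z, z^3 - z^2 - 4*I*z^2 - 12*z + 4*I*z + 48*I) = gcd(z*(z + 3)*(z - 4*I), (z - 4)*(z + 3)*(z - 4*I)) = z^2 + z*(3 - 4*I) - 12*I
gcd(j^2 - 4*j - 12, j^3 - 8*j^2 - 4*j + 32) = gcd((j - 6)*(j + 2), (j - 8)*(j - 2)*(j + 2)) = j + 2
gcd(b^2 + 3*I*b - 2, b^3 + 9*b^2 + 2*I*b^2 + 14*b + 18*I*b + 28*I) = b + 2*I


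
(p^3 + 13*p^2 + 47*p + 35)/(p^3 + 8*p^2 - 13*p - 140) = (p + 1)/(p - 4)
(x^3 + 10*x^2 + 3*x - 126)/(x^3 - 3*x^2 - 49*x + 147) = (x + 6)/(x - 7)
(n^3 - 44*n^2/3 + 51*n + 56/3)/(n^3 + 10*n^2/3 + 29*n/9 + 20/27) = 9*(n^2 - 15*n + 56)/(9*n^2 + 27*n + 20)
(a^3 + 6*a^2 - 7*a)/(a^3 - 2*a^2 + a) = (a + 7)/(a - 1)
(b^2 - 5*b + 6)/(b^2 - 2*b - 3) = (b - 2)/(b + 1)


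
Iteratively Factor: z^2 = (z)*(z)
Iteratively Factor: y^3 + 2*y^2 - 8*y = (y - 2)*(y^2 + 4*y) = (y - 2)*(y + 4)*(y)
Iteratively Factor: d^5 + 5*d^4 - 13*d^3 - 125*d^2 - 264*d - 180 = (d + 3)*(d^4 + 2*d^3 - 19*d^2 - 68*d - 60) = (d + 3)^2*(d^3 - d^2 - 16*d - 20) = (d + 2)*(d + 3)^2*(d^2 - 3*d - 10) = (d - 5)*(d + 2)*(d + 3)^2*(d + 2)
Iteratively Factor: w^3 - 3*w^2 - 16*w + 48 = (w - 4)*(w^2 + w - 12) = (w - 4)*(w - 3)*(w + 4)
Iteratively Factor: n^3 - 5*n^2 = (n)*(n^2 - 5*n) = n*(n - 5)*(n)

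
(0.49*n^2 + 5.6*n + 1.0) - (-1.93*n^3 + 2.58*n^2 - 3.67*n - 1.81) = 1.93*n^3 - 2.09*n^2 + 9.27*n + 2.81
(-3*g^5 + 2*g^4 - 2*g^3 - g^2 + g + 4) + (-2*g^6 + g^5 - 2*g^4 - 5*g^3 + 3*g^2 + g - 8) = -2*g^6 - 2*g^5 - 7*g^3 + 2*g^2 + 2*g - 4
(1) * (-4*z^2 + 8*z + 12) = -4*z^2 + 8*z + 12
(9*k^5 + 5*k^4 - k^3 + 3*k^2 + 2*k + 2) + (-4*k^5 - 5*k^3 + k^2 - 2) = 5*k^5 + 5*k^4 - 6*k^3 + 4*k^2 + 2*k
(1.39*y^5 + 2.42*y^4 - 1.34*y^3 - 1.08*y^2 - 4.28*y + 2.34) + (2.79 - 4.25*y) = 1.39*y^5 + 2.42*y^4 - 1.34*y^3 - 1.08*y^2 - 8.53*y + 5.13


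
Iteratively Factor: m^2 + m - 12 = (m - 3)*(m + 4)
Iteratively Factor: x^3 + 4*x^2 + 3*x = (x + 3)*(x^2 + x) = (x + 1)*(x + 3)*(x)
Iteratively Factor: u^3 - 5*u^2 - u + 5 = (u + 1)*(u^2 - 6*u + 5) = (u - 5)*(u + 1)*(u - 1)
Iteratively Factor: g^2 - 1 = (g + 1)*(g - 1)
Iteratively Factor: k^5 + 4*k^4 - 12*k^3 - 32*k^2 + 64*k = (k - 2)*(k^4 + 6*k^3 - 32*k) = (k - 2)^2*(k^3 + 8*k^2 + 16*k) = (k - 2)^2*(k + 4)*(k^2 + 4*k) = (k - 2)^2*(k + 4)^2*(k)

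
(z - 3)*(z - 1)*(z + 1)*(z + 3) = z^4 - 10*z^2 + 9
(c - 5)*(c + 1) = c^2 - 4*c - 5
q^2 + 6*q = q*(q + 6)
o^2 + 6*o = o*(o + 6)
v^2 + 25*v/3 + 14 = (v + 7/3)*(v + 6)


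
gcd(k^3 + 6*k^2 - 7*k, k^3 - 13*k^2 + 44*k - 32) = k - 1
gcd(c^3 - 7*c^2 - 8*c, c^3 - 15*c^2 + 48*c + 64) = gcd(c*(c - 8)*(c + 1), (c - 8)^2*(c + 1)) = c^2 - 7*c - 8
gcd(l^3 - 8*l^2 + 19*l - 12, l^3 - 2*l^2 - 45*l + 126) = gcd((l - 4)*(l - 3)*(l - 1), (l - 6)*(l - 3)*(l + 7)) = l - 3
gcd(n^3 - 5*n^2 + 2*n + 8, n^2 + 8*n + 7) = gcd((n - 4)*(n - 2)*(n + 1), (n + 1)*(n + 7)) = n + 1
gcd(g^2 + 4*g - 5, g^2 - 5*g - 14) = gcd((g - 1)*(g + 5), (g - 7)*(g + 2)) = 1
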